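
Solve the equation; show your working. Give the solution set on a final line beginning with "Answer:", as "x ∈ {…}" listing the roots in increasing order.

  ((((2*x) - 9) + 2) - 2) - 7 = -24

Step 1. [((((2*x) - 9) + 2) - 2) - 7 = -24] -7 is outermost — add 7 both sides ⇒ sub: (((2*x) - 9) + 2) - 2 = -17.
Step 2. [(((2*x) - 9) + 2) - 2 = -17] peel the -2: add 2 from each side ⇒ sub: ((2*x) - 9) + 2 = -15.
Step 3. [((2*x) - 9) + 2 = -15] subtract 2: x sits inside (… + 2) ⇒ sub: (2*x) - 9 = -17.
Step 4. [(2*x) - 9 = -17] the outer -9 inverts by adding 9. So sub: 2*x = -8.
Step 5. [2*x = -8] LHS = 2·(…); ÷2 both sides ⇒ div: x = -4.

Answer: x ∈ {-4}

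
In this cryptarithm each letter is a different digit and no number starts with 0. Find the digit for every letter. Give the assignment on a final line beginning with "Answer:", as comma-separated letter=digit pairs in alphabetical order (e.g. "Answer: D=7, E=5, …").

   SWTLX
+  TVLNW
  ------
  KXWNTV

Step 1. [K] adding two 5-digit numbers gives at most 5+1 digits, and here it does — K is that final carry and must be 1. So K=1.
Step 2. [col 1: X + W ≡ V (mod 10)] no forcing yet in column 1 (carry-in 0); V=9 is free and consistent — try it ⇒ V=9.
Step 3. [col 1: X + W ≡ V (mod 10)] X=6 is one option consistent with column 1 (X + W ≡ V (mod 10), carry-in 0) — take it ⇒ X=6.
Step 4. [col 1: X + W ≡ V (mod 10)] in column 1 we have X+W≡V with carry-in 0; given X=6, V=9 and digits 1,6,9 already taken and all letters distinct, that pins W to 3. So W=3.
Step 5. [col 2: L + N ≡ T (mod 10)] column 2 (L + N ≡ T (mod 10), carry-in 0) doesn't pin L yet; pick L=5 and continue ⇒ L=5.
Step 6. [col 2: L + N ≡ T (mod 10)] column 2 (L + N ≡ T (mod 10), carry-in 0) doesn't pin N yet; pick N=2 and continue, so N=2.
Step 7. [col 2: L + N ≡ T (mod 10)] in column 2 we have L+N≡T with carry-in 0; given L=5, N=2 and digits 1,2,3,5,6,9 already taken and all letters distinct, that pins T to 7, so T=7.
Step 8. [col 5: S + T ≡ X (mod 10)] in column 5 we have S+T≡X with carry-in 1; given T=7, X=6 and digits 1,2,3,5,6,7,9 already taken and all letters distinct, that pins S to 8, so S=8.

Answer: K=1, L=5, N=2, S=8, T=7, V=9, W=3, X=6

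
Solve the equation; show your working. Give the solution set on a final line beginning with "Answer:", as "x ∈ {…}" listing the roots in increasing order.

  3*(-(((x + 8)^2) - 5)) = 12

Step 1. [3*(-(((x + 8)^2) - 5)) = 12] divide by the outer 3, so div: -(((x + 8)^2) - 5) = 4.
Step 2. [-(((x + 8)^2) - 5) = 4] LHS negated; negate both sides ⇒ neg: ((x + 8)^2) - 5 = -4.
Step 3. [((x + 8)^2) - 5 = -4] 5 comes off first (add 5) ⇒ sub: (x + 8)^2 = 1.
Step 4. [(x + 8)^2 = 1] LHS squared, RHS 1 ≥ 0: apply √ (±) ⇒ sqrt: x + 8 = 1 or -1.
Step 5. [x + 8 = 1 or -1] peel the +8: subtract 8 from each side, so sub: x = -7 or -9.

Answer: x ∈ {-9, -7}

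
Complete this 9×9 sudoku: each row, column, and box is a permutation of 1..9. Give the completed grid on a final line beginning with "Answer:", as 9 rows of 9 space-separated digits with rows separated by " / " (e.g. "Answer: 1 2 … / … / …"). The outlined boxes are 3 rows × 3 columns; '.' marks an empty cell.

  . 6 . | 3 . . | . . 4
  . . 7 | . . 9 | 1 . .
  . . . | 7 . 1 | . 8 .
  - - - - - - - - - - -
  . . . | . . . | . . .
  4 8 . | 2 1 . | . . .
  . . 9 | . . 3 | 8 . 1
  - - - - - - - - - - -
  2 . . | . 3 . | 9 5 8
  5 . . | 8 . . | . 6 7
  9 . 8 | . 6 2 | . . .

Step 1. [r8c6∈{4}] only 4 remains possible at r8c6. So r8c6=4.
Step 2. [r9c9∈{3}] only 3 remains possible at r9c9. So r9c9=3.
Step 3. [r4c4∈{4,5,6,9}] col 4 places 9 nowhere but r4c4. So r4c4=9.
Step 4. [r3c1∈{3}] only 3 remains possible at r3c1. So r3c1=3.
Step 5. [r9c2∈{1,4,7}] 7 has one home in row 9: r9c2 ⇒ r9c2=7.
Step 6. [r2c4∈{4,5,6}] 6 has one home in box 2: r2c4. So r2c4=6.
Step 7. [r3c2∈{2,4,5,9}] col 2 places 9 nowhere but r3c2. So r3c2=9.
Step 8. [r6c4∈{4,5}] across col 4, 4 lands solely at r6c4. So r6c4=4.
Step 9. [r7c3∈{1,4,6}] row 7 places 6 nowhere but r7c3, so r7c3=6.
Step 10. [r3c3∈{2,4,5}] r3c3 is the only open cell in col 3 admitting 4, so r3c3=4.
Step 11. [r2c5∈{2,4,5,8}] across row 2, 4 lands solely at r2c5. So r2c5=4.
Step 12. [r1c8∈{2,7,9}] in row 1, 9 fits only at r1c8 ⇒ r1c8=9.
Step 13. [r1c7∈{2,5,7}] row 1 places 7 nowhere but r1c7, so r1c7=7.
Step 14. [r2c8∈{2,3}] in row 2, 3 fits only at r2c8. So r2c8=3.
Step 15. [r5c8∈{7}] nothing but 7 survives at r5c8, so r5c8=7.
Step 16. [r6c8∈{2}] r6c8's peers cover all but 2. So r6c8=2.
Step 17. [r6c2∈{5}] nothing but 5 survives at r6c2 ⇒ r6c2=5.
Step 18. [r2c9∈{2,5}] r2c9 is the only open cell in row 2 admitting 5 ⇒ r2c9=5.
Step 19. [r4c9∈{6}] r4c9's peers cover all but 6, so r4c9=6.
Step 20. [r1c3∈{1,2,5}] r1c3 is the only open cell in col 3 admitting 5 ⇒ r1c3=5.
Step 21. [r5c3∈{3}] nothing but 3 survives at r5c3. So r5c3=3.
Step 22. [r8c3∈{1}] only 1 remains possible at r8c3 ⇒ r8c3=1.
Step 23. [r6c5∈{7}] only 7 remains possible at r6c5 ⇒ r6c5=7.
Step 24. [r1c6∈{8}] nothing but 8 survives at r1c6. So r1c6=8.
Step 25. [r4c6∈{5}] nothing but 5 survives at r4c6. So r4c6=5.
Step 26. [r9c8∈{1,4}] 1 has one home in col 8: r9c8 ⇒ r9c8=1.
Step 27. [r3c9∈{2}] r3c9 is down to just 2 ⇒ r3c9=2.
Step 28. [r4c2∈{1,2}] r4c2 is the only open cell in col 2 admitting 1, so r4c2=1.
Step 29. [r4c7∈{3,4}] r4c7 is the only open cell in row 4 admitting 3. So r4c7=3.
Step 30. [r4c1∈{7}] nothing but 7 survives at r4c1, so r4c1=7.
Step 31. [r5c9∈{9}] nothing but 9 survives at r5c9 ⇒ r5c9=9.
Step 32. [r2c1∈{8}] only 8 remains possible at r2c1, so r2c1=8.
Step 33. [r7c6∈{7}] r7c6 has the single candidate 7. So r7c6=7.
Step 34. [r9c7∈{4}] r9c7 has the single candidate 4 ⇒ r9c7=4.
Step 35. [r8c5∈{9}] r8c5's peers cover all but 9. So r8c5=9.
Step 36. [r1c5∈{2}] r1c5 is down to just 2, so r1c5=2.
Step 37. [r3c7∈{6}] r3c7 is down to just 6. So r3c7=6.
Step 38. [r4c3∈{2}] nothing but 2 survives at r4c3, so r4c3=2.
Step 39. [r7c4∈{1}] nothing but 1 survives at r7c4. So r7c4=1.
Step 40. [r4c5∈{8}] only 8 remains possible at r4c5. So r4c5=8.
Step 41. [r8c2∈{3}] r8c2 is down to just 3. So r8c2=3.
Step 42. [r7c2∈{4}] r7c2 has the single candidate 4 ⇒ r7c2=4.
Step 43. [r8c7∈{2}] r8c7 is down to just 2. So r8c7=2.
Step 44. [r3c5∈{5}] r3c5 has the single candidate 5, so r3c5=5.
Step 45. [r5c6∈{6}] r5c6 has the single candidate 6. So r5c6=6.
Step 46. [r1c1∈{1}] r1c1 has the single candidate 1. So r1c1=1.
Step 47. [r4c8∈{4}] nothing but 4 survives at r4c8, so r4c8=4.
Step 48. [r5c7∈{5}] only 5 remains possible at r5c7. So r5c7=5.
Step 49. [r9c4∈{5}] r9c4 is down to just 5. So r9c4=5.
Step 50. [r6c1∈{6}] r6c1's peers cover all but 6 ⇒ r6c1=6.
Step 51. [r2c2∈{2}] only 2 remains possible at r2c2, so r2c2=2.

Answer: 1 6 5 3 2 8 7 9 4 / 8 2 7 6 4 9 1 3 5 / 3 9 4 7 5 1 6 8 2 / 7 1 2 9 8 5 3 4 6 / 4 8 3 2 1 6 5 7 9 / 6 5 9 4 7 3 8 2 1 / 2 4 6 1 3 7 9 5 8 / 5 3 1 8 9 4 2 6 7 / 9 7 8 5 6 2 4 1 3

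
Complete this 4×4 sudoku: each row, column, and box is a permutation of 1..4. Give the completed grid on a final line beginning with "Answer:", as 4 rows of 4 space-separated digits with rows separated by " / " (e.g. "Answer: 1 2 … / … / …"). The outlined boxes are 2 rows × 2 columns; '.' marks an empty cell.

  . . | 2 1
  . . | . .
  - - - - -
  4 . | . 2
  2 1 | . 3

Step 1. [r2c3∈{3,4}] col 3 places 3 nowhere but r2c3 ⇒ r2c3=3.
Step 2. [r1c2∈{3,4}] 4 has one home in row 1: r1c2, so r1c2=4.
Step 3. [r2c2∈{2}] r2c2 has the single candidate 2 ⇒ r2c2=2.
Step 4. [r3c2∈{3}] r3c2's peers cover all but 3 ⇒ r3c2=3.
Step 5. [r1c1∈{3}] r1c1's peers cover all but 3, so r1c1=3.
Step 6. [r4c3∈{4}] r4c3 has the single candidate 4. So r4c3=4.
Step 7. [r2c4∈{4}] r2c4 is down to just 4. So r2c4=4.
Step 8. [r2c1∈{1}] r2c1's peers cover all but 1. So r2c1=1.
Step 9. [r3c3∈{1}] r3c3 has the single candidate 1 ⇒ r3c3=1.

Answer: 3 4 2 1 / 1 2 3 4 / 4 3 1 2 / 2 1 4 3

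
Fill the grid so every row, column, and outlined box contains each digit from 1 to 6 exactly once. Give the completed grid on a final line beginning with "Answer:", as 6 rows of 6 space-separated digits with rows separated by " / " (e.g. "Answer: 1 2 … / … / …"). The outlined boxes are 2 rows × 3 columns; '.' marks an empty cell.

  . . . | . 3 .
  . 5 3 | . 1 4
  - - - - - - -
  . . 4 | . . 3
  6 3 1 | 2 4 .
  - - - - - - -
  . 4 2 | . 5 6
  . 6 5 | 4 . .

Step 1. [r1c6∈{2,5}] 2 has one home in box 2: r1c6 ⇒ r1c6=2.
Step 2. [r3c4∈{1,5,6}] r3c4 is the only open cell in row 3 admitting 1 ⇒ r3c4=1.
Step 3. [r5c1∈{1,3}] in row 5, 1 fits only at r5c1, so r5c1=1.
Step 4. [r2c4∈{6}] r2c4 has the single candidate 6, so r2c4=6.
Step 5. [r2c1∈{2}] r2c1 has the single candidate 2. So r2c1=2.
Step 6. [r5c4∈{3}] r5c4 is down to just 3, so r5c4=3.
Step 7. [r1c2∈{1}] nothing but 1 survives at r1c2, so r1c2=1.
Step 8. [r1c3∈{6}] r1c3's peers cover all but 6 ⇒ r1c3=6.
Step 9. [r4c6∈{5}] nothing but 5 survives at r4c6 ⇒ r4c6=5.
Step 10. [r3c1∈{5}] r3c1 has the single candidate 5 ⇒ r3c1=5.
Step 11. [r6c5∈{2}] nothing but 2 survives at r6c5, so r6c5=2.
Step 12. [r1c1∈{4}] r1c1 is down to just 4 ⇒ r1c1=4.
Step 13. [r1c4∈{5}] r1c4 has the single candidate 5. So r1c4=5.
Step 14. [r3c5∈{6}] r3c5 is down to just 6 ⇒ r3c5=6.
Step 15. [r3c2∈{2}] r3c2 is down to just 2, so r3c2=2.
Step 16. [r6c1∈{3}] r6c1's peers cover all but 3, so r6c1=3.
Step 17. [r6c6∈{1}] r6c6 is down to just 1 ⇒ r6c6=1.

Answer: 4 1 6 5 3 2 / 2 5 3 6 1 4 / 5 2 4 1 6 3 / 6 3 1 2 4 5 / 1 4 2 3 5 6 / 3 6 5 4 2 1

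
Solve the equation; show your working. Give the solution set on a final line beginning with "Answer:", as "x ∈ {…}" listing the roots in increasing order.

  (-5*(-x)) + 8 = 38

Step 1. [(-5*(-x)) + 8 = 38] the outer +8 inverts by subtracting 8. So sub: -5*(-x) = 30.
Step 2. [-5*(-x) = 30] leading coefficient -5: divide by -5 ⇒ div: -x = -6.
Step 3. [-x = -6] LHS negated; negate both sides ⇒ neg: x = 6.

Answer: x ∈ {6}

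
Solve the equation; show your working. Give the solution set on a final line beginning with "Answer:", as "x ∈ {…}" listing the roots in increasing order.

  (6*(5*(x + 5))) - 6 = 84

Step 1. [(6*(5*(x + 5))) - 6 = 84] 6 | LHS and 6 | 84: pull 6 out, so factor: (5*(x + 5)) - 1 = 14.
Step 2. [(5*(x + 5)) - 1 = 14] the outer -1 inverts by adding 1 ⇒ sub: 5*(x + 5) = 15.
Step 3. [5*(x + 5) = 15] 5 out front; divide by 5, so div: x + 5 = 3.
Step 4. [x + 5 = 3] subtract 5: x sits inside (… + 5). So sub: x = -2.

Answer: x ∈ {-2}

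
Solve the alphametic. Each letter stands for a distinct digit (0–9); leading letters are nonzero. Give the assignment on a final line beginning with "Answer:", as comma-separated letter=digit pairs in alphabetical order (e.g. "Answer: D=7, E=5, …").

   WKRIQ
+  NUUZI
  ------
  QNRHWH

Step 1. [col 1: Q + I ≡ H (mod 10)] H=3 is one option consistent with column 1 (Q + I ≡ H (mod 10), carry-in 0) — take it ⇒ H=3.
Step 2. [col 1: Q + I ≡ H (mod 10)] I=2 is one option consistent with column 1 (Q + I ≡ H (mod 10), carry-in 0) — take it, so I=2.
Step 3. [col 1: Q + I ≡ H (mod 10)] column 1: given I=2, H=3, carry-in 0, and digits 2,3 already taken and all letters distinct, Q+I≡H (mod 10) forces Q=1, so Q=1.
Step 4. [col 2: I + Z ≡ W (mod 10)] column 2 (I + Z ≡ W (mod 10), carry-in 0) doesn't pin Z yet; pick Z=7 and continue. So Z=7.
Step 5. [col 2: I + Z ≡ W (mod 10)] column 2: given I=2, Z=7, carry-in 0, and digits 1,2,3,7 already taken and all letters distinct, I+Z≡W (mod 10) forces W=9, so W=9.
Step 6. [col 3: R + U ≡ H (mod 10)] column 3 (R + U ≡ H (mod 10), carry-in 0) doesn't pin U yet; pick U=8 and continue ⇒ U=8.
Step 7. [col 3: R + U ≡ H (mod 10)] column 3 reads R+U+carry(0)=H with U=8, H=3; with digits 1,2,3,7,8,9 already taken and all letters distinct, the only value for R is 5 ⇒ R=5.
Step 8. [col 4: K + U ≡ R (mod 10)] from column 4 (U=8, R=5, carry-in 1, digits 1,2,3,5,7,8,9 already taken and all letters distinct): K must equal 6. So K=6.
Step 9. [col 5: W + N ≡ N (mod 10)] several values work for N in column 5 (W + N ≡ N (mod 10), carry-in 1); try N=4 ⇒ N=4.

Answer: H=3, I=2, K=6, N=4, Q=1, R=5, U=8, W=9, Z=7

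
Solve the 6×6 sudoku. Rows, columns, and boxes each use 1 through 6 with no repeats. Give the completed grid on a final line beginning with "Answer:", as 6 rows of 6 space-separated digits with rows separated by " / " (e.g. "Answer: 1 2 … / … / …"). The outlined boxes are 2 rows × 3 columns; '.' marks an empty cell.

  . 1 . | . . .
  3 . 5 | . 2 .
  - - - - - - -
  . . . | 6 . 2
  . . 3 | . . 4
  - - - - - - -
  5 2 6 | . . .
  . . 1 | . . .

Step 1. [r6c1∈{4}] r6c1 has the single candidate 4. So r6c1=4.
Step 2. [r3c5∈{1,3,5}] row 3 places 3 nowhere but r3c5. So r3c5=3.
Step 3. [r4c1∈{1,2,6}] row 4 places 2 nowhere but r4c1. So r4c1=2.
Step 4. [r1c1∈{6}] r1c1's peers cover all but 6, so r1c1=6.
Step 5. [r2c2∈{4}] only 4 remains possible at r2c2, so r2c2=4.
Step 6. [r2c4∈{1}] r2c4's peers cover all but 1 ⇒ r2c4=1.
Step 7. [r4c4∈{5}] r4c4's peers cover all but 5, so r4c4=5.
Step 8. [r6c5∈{5,6}] col 5 places 6 nowhere but r6c5 ⇒ r6c5=6.
Step 9. [r1c5∈{4,5}] across col 5, 5 lands solely at r1c5. So r1c5=5.
Step 10. [r1c6∈{3}] nothing but 3 survives at r1c6, so r1c6=3.
Step 11. [r5c5∈{1,4}] in col 5, 4 fits only at r5c5, so r5c5=4.
Step 12. [r6c2∈{3}] r6c2's peers cover all but 3. So r6c2=3.
Step 13. [r3c2∈{5}] nothing but 5 survives at r3c2 ⇒ r3c2=5.
Step 14. [r1c4∈{4}] only 4 remains possible at r1c4. So r1c4=4.
Step 15. [r5c6∈{1}] only 1 remains possible at r5c6, so r5c6=1.
Step 16. [r1c3∈{2}] r1c3 is down to just 2 ⇒ r1c3=2.
Step 17. [r4c5∈{1}] nothing but 1 survives at r4c5 ⇒ r4c5=1.
Step 18. [r3c1∈{1}] r3c1's peers cover all but 1 ⇒ r3c1=1.
Step 19. [r5c4∈{3}] r5c4 has the single candidate 3 ⇒ r5c4=3.
Step 20. [r4c2∈{6}] r4c2's peers cover all but 6 ⇒ r4c2=6.
Step 21. [r6c6∈{5}] r6c6 is down to just 5 ⇒ r6c6=5.
Step 22. [r3c3∈{4}] r3c3's peers cover all but 4, so r3c3=4.
Step 23. [r6c4∈{2}] r6c4's peers cover all but 2, so r6c4=2.
Step 24. [r2c6∈{6}] r2c6 is down to just 6, so r2c6=6.

Answer: 6 1 2 4 5 3 / 3 4 5 1 2 6 / 1 5 4 6 3 2 / 2 6 3 5 1 4 / 5 2 6 3 4 1 / 4 3 1 2 6 5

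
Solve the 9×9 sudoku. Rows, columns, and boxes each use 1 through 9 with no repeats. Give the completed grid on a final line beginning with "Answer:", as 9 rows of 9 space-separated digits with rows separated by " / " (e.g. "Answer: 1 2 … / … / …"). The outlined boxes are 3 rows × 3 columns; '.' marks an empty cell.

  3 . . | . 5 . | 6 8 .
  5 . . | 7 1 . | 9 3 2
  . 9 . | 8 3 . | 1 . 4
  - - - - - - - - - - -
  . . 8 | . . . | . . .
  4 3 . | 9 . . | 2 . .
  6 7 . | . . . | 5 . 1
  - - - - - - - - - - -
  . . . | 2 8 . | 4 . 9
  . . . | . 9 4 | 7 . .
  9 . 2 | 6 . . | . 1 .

Step 1. [r2c6∈{6}] nothing but 6 survives at r2c6. So r2c6=6.
Step 2. [r5c9∈{6,7,8}] in box 6, 8 fits only at r5c9. So r5c9=8.
Step 3. [r4c7∈{3}] r4c7 is down to just 3. So r4c7=3.
Step 4. [r9c2∈{4,5,8}] row 9 places 4 nowhere but r9c2 ⇒ r9c2=4.
Step 5. [r3c6∈{2}] only 2 remains possible at r3c6, so r3c6=2.
Step 6. [r9c5∈{7}] only 7 remains possible at r9c5. So r9c5=7.
Step 7. [r4c8∈{4,6,7,9}] r4c8 is the only open cell in row 4 admitting 9. So r4c8=9.
Step 8. [r3c1∈{7}] nothing but 7 survives at r3c1. So r3c1=7.
Step 9. [r7c1∈{1}] only 1 remains possible at r7c1. So r7c1=1.
Step 10. [r8c4∈{1,3,5}] in row 8, 1 fits only at r8c4. So r8c4=1.
Step 11. [r4c4∈{4,5}] col 4 places 5 nowhere but r4c4 ⇒ r4c4=5.
Step 12. [r4c5∈{2,4,6}] r4c5 is the only open cell in row 4 admitting 4. So r4c5=4.
Step 13. [r5c3∈{1,5}] across row 5, 5 lands solely at r5c3 ⇒ r5c3=5.
Step 14. [r4c2∈{1,2}] across box 4, 1 lands solely at r4c2 ⇒ r4c2=1.
Step 15. [r4c9∈{6,7}] r4c9 is the only open cell in row 4 admitting 6 ⇒ r4c9=6.
Step 16. [r7c3∈{3,6,7}] in row 7, 7 fits only at r7c3. So r7c3=7.
Step 17. [r7c6∈{3,5}] across row 7, 3 lands solely at r7c6. So r7c6=3.
Step 18. [r8c3∈{3,6}] 3 has one home in col 3: r8c3. So r8c3=3.
Step 19. [r8c9∈{5}] only 5 remains possible at r8c9. So r8c9=5.
Step 20. [r7c8∈{6}] r7c8 has the single candidate 6, so r7c8=6.
Step 21. [r8c1∈{8}] r8c1 has the single candidate 8. So r8c1=8.
Step 22. [r5c6∈{1,7}] 1 has one home in row 5: r5c6. So r5c6=1.
Step 23. [r1c3∈{1,4}] 1 has one home in row 1: r1c3. So r1c3=1.
Step 24. [r1c9∈{7}] only 7 remains possible at r1c9, so r1c9=7.
Step 25. [r3c8∈{5}] r3c8 is down to just 5, so r3c8=5.
Step 26. [r6c8∈{4}] only 4 remains possible at r6c8, so r6c8=4.
Step 27. [r1c2∈{2}] r1c2 is down to just 2. So r1c2=2.
Step 28. [r6c6∈{8}] r6c6's peers cover all but 8. So r6c6=8.
Step 29. [r8c8∈{2}] r8c8 is down to just 2, so r8c8=2.
Step 30. [r2c3∈{4}] r2c3's peers cover all but 4 ⇒ r2c3=4.
Step 31. [r4c6∈{7}] r4c6's peers cover all but 7 ⇒ r4c6=7.
Step 32. [r1c4∈{4}] r1c4 has the single candidate 4 ⇒ r1c4=4.
Step 33. [r5c8∈{7}] only 7 remains possible at r5c8. So r5c8=7.
Step 34. [r4c1∈{2}] only 2 remains possible at r4c1, so r4c1=2.
Step 35. [r9c9∈{3}] only 3 remains possible at r9c9. So r9c9=3.
Step 36. [r6c3∈{9}] r6c3 is down to just 9, so r6c3=9.
Step 37. [r3c3∈{6}] only 6 remains possible at r3c3 ⇒ r3c3=6.
Step 38. [r5c5∈{6}] r5c5 is down to just 6 ⇒ r5c5=6.
Step 39. [r7c2∈{5}] r7c2's peers cover all but 5, so r7c2=5.
Step 40. [r9c6∈{5}] r9c6 is down to just 5. So r9c6=5.
Step 41. [r6c4∈{3}] r6c4 has the single candidate 3. So r6c4=3.
Step 42. [r9c7∈{8}] nothing but 8 survives at r9c7. So r9c7=8.
Step 43. [r8c2∈{6}] r8c2's peers cover all but 6. So r8c2=6.
Step 44. [r1c6∈{9}] r1c6's peers cover all but 9 ⇒ r1c6=9.
Step 45. [r2c2∈{8}] only 8 remains possible at r2c2, so r2c2=8.
Step 46. [r6c5∈{2}] r6c5 has the single candidate 2. So r6c5=2.

Answer: 3 2 1 4 5 9 6 8 7 / 5 8 4 7 1 6 9 3 2 / 7 9 6 8 3 2 1 5 4 / 2 1 8 5 4 7 3 9 6 / 4 3 5 9 6 1 2 7 8 / 6 7 9 3 2 8 5 4 1 / 1 5 7 2 8 3 4 6 9 / 8 6 3 1 9 4 7 2 5 / 9 4 2 6 7 5 8 1 3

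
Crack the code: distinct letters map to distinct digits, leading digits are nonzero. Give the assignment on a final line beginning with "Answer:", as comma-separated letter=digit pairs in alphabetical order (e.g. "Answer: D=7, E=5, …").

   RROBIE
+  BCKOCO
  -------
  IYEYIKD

Step 1. [col 1: E + O ≡ D (mod 10)] several values work for D in column 1 (E + O ≡ D (mod 10), carry-in 0); try D=8 ⇒ D=8.
Step 2. [I] adding two 6-digit numbers gives at most 6+1 digits, and here it does — I is that final carry and must be 1 ⇒ I=1.
Step 3. [col 1: E + O ≡ D (mod 10)] column 1 (E + O ≡ D (mod 10), carry-in 0) doesn't pin E yet; pick E=5 and continue ⇒ E=5.
Step 4. [col 1: E + O ≡ D (mod 10)] column 1: given E=5, D=8, carry-in 0, and digits 1,5,8 already taken and all letters distinct, E+O≡D (mod 10) forces O=3 ⇒ O=3.
Step 5. [col 2: I + C ≡ K (mod 10)] column 2 (I + C ≡ K (mod 10), carry-in 0) doesn't pin C yet; pick C=9 and continue ⇒ C=9.
Step 6. [col 2: I + C ≡ K (mod 10)] in column 2 we have I+C≡K with carry-in 0; given I=1, C=9 and digits 1,3,5,8,9 already taken and all letters distinct, that pins K to 0, so K=0.
Step 7. [col 3: B + O ≡ I (mod 10)] column 3 reads B+O+carry(1)=I with O=3, I=1; with digits 0,1,3,5,8,9 already taken and all letters distinct, the only value for B is 7. So B=7.
Step 8. [col 4: O + K ≡ Y (mod 10)] from column 4 (O=3, K=0, carry-in 1, digits 0,1,3,5,7,8,9 already taken and all letters distinct): Y must equal 4 ⇒ Y=4.
Step 9. [col 5: R + C ≡ E (mod 10)] column 5 reads R+C+carry(0)=E with C=9, E=5; with digits 0,1,3,4,5,7,8,9 already taken and all letters distinct, the only value for R is 6. So R=6.

Answer: B=7, C=9, D=8, E=5, I=1, K=0, O=3, R=6, Y=4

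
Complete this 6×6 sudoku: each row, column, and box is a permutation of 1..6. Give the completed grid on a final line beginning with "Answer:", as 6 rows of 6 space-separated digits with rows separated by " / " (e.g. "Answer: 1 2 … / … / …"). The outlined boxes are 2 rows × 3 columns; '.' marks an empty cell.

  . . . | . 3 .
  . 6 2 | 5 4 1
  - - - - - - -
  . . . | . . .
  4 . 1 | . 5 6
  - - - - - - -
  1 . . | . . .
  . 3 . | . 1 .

Step 1. [r3c5∈{2}] r3c5's peers cover all but 2, so r3c5=2.
Step 2. [r3c3∈{3,5,6}] col 3 places 3 nowhere but r3c3. So r3c3=3.
Step 3. [r6c1∈{2,5,6}] in col 1, 2 fits only at r6c1 ⇒ r6c1=2.
Step 4. [r5c6∈{2,3,4,5}] 3 has one home in col 6: r5c6. So r5c6=3.
Step 5. [r5c5∈{6}] only 6 remains possible at r5c5, so r5c5=6.
Step 6. [r6c4∈{4}] only 4 remains possible at r6c4 ⇒ r6c4=4.
Step 7. [r3c2∈{5}] only 5 remains possible at r3c2. So r3c2=5.
Step 8. [r5c3∈{4,5}] r5c3 is the only open cell in row 5 admitting 5, so r5c3=5.
Step 9. [r1c2∈{1,4}] r1c2 is the only open cell in row 1 admitting 1 ⇒ r1c2=1.
Step 10. [r5c4∈{2}] only 2 remains possible at r5c4, so r5c4=2.
Step 11. [r6c6∈{5}] r6c6's peers cover all but 5. So r6c6=5.
Step 12. [r1c3∈{4}] r1c3 is down to just 4. So r1c3=4.
Step 13. [r1c6∈{2}] r1c6 is down to just 2. So r1c6=2.
Step 14. [r4c4∈{3}] r4c4 has the single candidate 3 ⇒ r4c4=3.
Step 15. [r3c4∈{1}] only 1 remains possible at r3c4 ⇒ r3c4=1.
Step 16. [r3c1∈{6}] only 6 remains possible at r3c1. So r3c1=6.
Step 17. [r6c3∈{6}] r6c3's peers cover all but 6 ⇒ r6c3=6.
Step 18. [r4c2∈{2}] r4c2 is down to just 2. So r4c2=2.
Step 19. [r1c1∈{5}] only 5 remains possible at r1c1. So r1c1=5.
Step 20. [r3c6∈{4}] nothing but 4 survives at r3c6. So r3c6=4.
Step 21. [r2c1∈{3}] r2c1 is down to just 3 ⇒ r2c1=3.
Step 22. [r1c4∈{6}] nothing but 6 survives at r1c4, so r1c4=6.
Step 23. [r5c2∈{4}] nothing but 4 survives at r5c2. So r5c2=4.

Answer: 5 1 4 6 3 2 / 3 6 2 5 4 1 / 6 5 3 1 2 4 / 4 2 1 3 5 6 / 1 4 5 2 6 3 / 2 3 6 4 1 5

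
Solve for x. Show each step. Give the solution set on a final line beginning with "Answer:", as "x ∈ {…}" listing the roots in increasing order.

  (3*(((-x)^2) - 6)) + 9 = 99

Step 1. [(3*(((-x)^2) - 6)) + 9 = 99] 3 | LHS and 3 | 99: pull 3 out ⇒ factor: (((-x)^2) - 6) + 3 = 33.
Step 2. [(((-x)^2) - 6) + 3 = 33] subtract 3: x sits inside (… + 3). So sub: ((-x)^2) - 6 = 30.
Step 3. [((-x)^2) - 6 = 30] -6 is outermost — add 6 both sides ⇒ sub: (-x)^2 = 36.
Step 4. [(-x)^2 = 36] LHS squared, RHS 36 ≥ 0: apply √ (±). So sqrt: -x = 6 or -6.
Step 5. [-x = 6 or -6] LHS negated; negate both sides, so neg: x = -6 or 6.

Answer: x ∈ {-6, 6}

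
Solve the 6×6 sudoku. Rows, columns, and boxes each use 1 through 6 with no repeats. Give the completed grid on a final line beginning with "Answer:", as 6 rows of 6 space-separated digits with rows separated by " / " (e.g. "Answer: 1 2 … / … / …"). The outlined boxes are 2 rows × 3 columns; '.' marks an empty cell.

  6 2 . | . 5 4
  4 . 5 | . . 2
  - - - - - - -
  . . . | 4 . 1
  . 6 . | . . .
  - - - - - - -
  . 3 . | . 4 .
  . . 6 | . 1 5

Step 1. [r6c1∈{2}] only 2 remains possible at r6c1 ⇒ r6c1=2.
Step 2. [r4c6∈{3}] r4c6 has the single candidate 3. So r4c6=3.
Step 3. [r5c3∈{1}] r5c3's peers cover all but 1, so r5c3=1.
Step 4. [r4c5∈{2}] nothing but 2 survives at r4c5. So r4c5=2.
Step 5. [r2c5∈{3,6}] col 5 places 3 nowhere but r2c5 ⇒ r2c5=3.
Step 6. [r3c1∈{3,5}] across col 1, 3 lands solely at r3c1. So r3c1=3.
Step 7. [r2c4∈{1,6}] r2c4 is the only open cell in row 2 admitting 6 ⇒ r2c4=6.
Step 8. [r5c1∈{5}] r5c1's peers cover all but 5 ⇒ r5c1=5.
Step 9. [r3c5∈{6}] r3c5 is down to just 6 ⇒ r3c5=6.
Step 10. [r1c3∈{3}] r1c3 is down to just 3, so r1c3=3.
Step 11. [r5c6∈{6}] nothing but 6 survives at r5c6 ⇒ r5c6=6.
Step 12. [r6c4∈{3}] only 3 remains possible at r6c4 ⇒ r6c4=3.
Step 13. [r3c3∈{2}] r3c3 has the single candidate 2, so r3c3=2.
Step 14. [r4c4∈{5}] nothing but 5 survives at r4c4, so r4c4=5.
Step 15. [r2c2∈{1}] r2c2 has the single candidate 1, so r2c2=1.
Step 16. [r4c1∈{1}] only 1 remains possible at r4c1, so r4c1=1.
Step 17. [r3c2∈{5}] r3c2 has the single candidate 5, so r3c2=5.
Step 18. [r1c4∈{1}] r1c4's peers cover all but 1. So r1c4=1.
Step 19. [r4c3∈{4}] only 4 remains possible at r4c3. So r4c3=4.
Step 20. [r6c2∈{4}] r6c2 is down to just 4, so r6c2=4.
Step 21. [r5c4∈{2}] r5c4's peers cover all but 2 ⇒ r5c4=2.

Answer: 6 2 3 1 5 4 / 4 1 5 6 3 2 / 3 5 2 4 6 1 / 1 6 4 5 2 3 / 5 3 1 2 4 6 / 2 4 6 3 1 5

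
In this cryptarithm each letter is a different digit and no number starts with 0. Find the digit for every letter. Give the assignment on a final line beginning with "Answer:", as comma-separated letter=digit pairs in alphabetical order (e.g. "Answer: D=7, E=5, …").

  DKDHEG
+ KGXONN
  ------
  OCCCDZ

Step 1. [col 1: G + N ≡ Z (mod 10)] column 1 (G + N ≡ Z (mod 10), carry-in 0) doesn't pin Z yet; pick Z=7 and continue. So Z=7.
Step 2. [col 1: G + N ≡ Z (mod 10)] G=5 is one option consistent with column 1 (G + N ≡ Z (mod 10), carry-in 0) — take it, so G=5.
Step 3. [col 1: G + N ≡ Z (mod 10)] column 1 reads G+N+carry(0)=Z with G=5, Z=7; with digits 5,7 already taken and all letters distinct, the only value for N is 2. So N=2.
Step 4. [col 2: E + N ≡ D (mod 10)] column 2 (E + N ≡ D (mod 10), carry-in 0) doesn't pin E yet; pick E=9 and continue. So E=9.
Step 5. [col 2: E + N ≡ D (mod 10)] column 2 reads E+N+carry(0)=D with E=9, N=2; with digits 2,5,7,9 already taken and all letters distinct, the only value for D is 1. So D=1.
Step 6. [col 3: H + O ≡ C (mod 10)] H=3 is one option consistent with column 3 (H + O ≡ C (mod 10), carry-in 1) — take it. So H=3.
Step 7. [col 3: H + O ≡ C (mod 10)] no forcing yet in column 3 (carry-in 1); O=6 is free and consistent — try it. So O=6.
Step 8. [col 3: H + O ≡ C (mod 10)] column 3: given H=3, O=6, carry-in 1, and digits 1,2,3,5,6,7,9 already taken and all letters distinct, H+O≡C (mod 10) forces C=0 ⇒ C=0.
Step 9. [col 4: D + X ≡ C (mod 10)] column 4 reads D+X+carry(1)=C with D=1, C=0; with digits 0,1,2,3,5,6,7,9 already taken and all letters distinct, the only value for X is 8 ⇒ X=8.
Step 10. [col 5: K + G ≡ C (mod 10)] column 5 reads K+G+carry(1)=C with G=5, C=0; with digits 0,1,2,3,5,6,7,8,9 already taken and all letters distinct, the only value for K is 4, so K=4.

Answer: C=0, D=1, E=9, G=5, H=3, K=4, N=2, O=6, X=8, Z=7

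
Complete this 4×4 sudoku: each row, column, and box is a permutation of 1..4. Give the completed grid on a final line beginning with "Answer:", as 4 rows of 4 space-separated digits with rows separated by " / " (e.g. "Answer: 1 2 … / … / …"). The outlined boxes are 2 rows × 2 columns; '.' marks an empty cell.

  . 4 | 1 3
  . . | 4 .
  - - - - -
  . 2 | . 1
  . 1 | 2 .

Step 1. [r4c1∈{3,4}] in row 4, 3 fits only at r4c1, so r4c1=3.
Step 2. [r1c1∈{2}] r1c1's peers cover all but 2. So r1c1=2.
Step 3. [r4c4∈{4}] nothing but 4 survives at r4c4 ⇒ r4c4=4.
Step 4. [r2c4∈{2}] r2c4's peers cover all but 2. So r2c4=2.
Step 5. [r2c1∈{1}] only 1 remains possible at r2c1, so r2c1=1.
Step 6. [r3c1∈{4}] r3c1's peers cover all but 4. So r3c1=4.
Step 7. [r2c2∈{3}] only 3 remains possible at r2c2, so r2c2=3.
Step 8. [r3c3∈{3}] only 3 remains possible at r3c3. So r3c3=3.

Answer: 2 4 1 3 / 1 3 4 2 / 4 2 3 1 / 3 1 2 4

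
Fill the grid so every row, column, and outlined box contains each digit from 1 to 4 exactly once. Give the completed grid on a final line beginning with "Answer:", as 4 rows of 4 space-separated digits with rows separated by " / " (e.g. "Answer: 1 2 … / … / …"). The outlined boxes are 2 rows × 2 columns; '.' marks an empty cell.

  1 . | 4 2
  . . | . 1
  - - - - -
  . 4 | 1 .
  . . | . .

Step 1. [r3c1∈{2,3}] in row 3, 2 fits only at r3c1 ⇒ r3c1=2.
Step 2. [r4c1∈{3}] r4c1 is down to just 3, so r4c1=3.
Step 3. [r2c3∈{3}] r2c3 has the single candidate 3 ⇒ r2c3=3.
Step 4. [r4c4∈{4}] only 4 remains possible at r4c4 ⇒ r4c4=4.
Step 5. [r2c2∈{2}] r2c2's peers cover all but 2. So r2c2=2.
Step 6. [r1c2∈{3}] r1c2 has the single candidate 3. So r1c2=3.
Step 7. [r3c4∈{3}] nothing but 3 survives at r3c4. So r3c4=3.
Step 8. [r4c2∈{1}] nothing but 1 survives at r4c2. So r4c2=1.
Step 9. [r4c3∈{2}] only 2 remains possible at r4c3 ⇒ r4c3=2.
Step 10. [r2c1∈{4}] r2c1's peers cover all but 4. So r2c1=4.

Answer: 1 3 4 2 / 4 2 3 1 / 2 4 1 3 / 3 1 2 4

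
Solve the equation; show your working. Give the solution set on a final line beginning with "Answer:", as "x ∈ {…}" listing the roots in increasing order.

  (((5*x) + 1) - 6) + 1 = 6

Step 1. [(((5*x) + 1) - 6) + 1 = 6] +1 is outermost — subtract 1 both sides. So sub: ((5*x) + 1) - 6 = 5.
Step 2. [((5*x) + 1) - 6 = 5] add 6: x sits inside (… - 6), so sub: (5*x) + 1 = 11.
Step 3. [(5*x) + 1 = 11] +1 is outermost — subtract 1 both sides. So sub: 5*x = 10.
Step 4. [5*x = 10] 5·(inner) — divide through by 5, so div: x = 2.

Answer: x ∈ {2}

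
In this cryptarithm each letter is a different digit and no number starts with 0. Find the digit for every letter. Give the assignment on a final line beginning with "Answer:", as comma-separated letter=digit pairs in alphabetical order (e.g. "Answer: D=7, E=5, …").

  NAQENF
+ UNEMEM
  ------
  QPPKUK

Step 1. [col 1: F + M ≡ K (mod 10)] no forcing yet in column 1 (carry-in 0); K=6 is free and consistent — try it, so K=6.
Step 2. [col 1: F + M ≡ K (mod 10)] no forcing yet in column 1 (carry-in 0); M=7 is free and consistent — try it. So M=7.
Step 3. [col 1: F + M ≡ K (mod 10)] column 1: given M=7, K=6, carry-in 0, and digits 6,7 already taken and all letters distinct, F+M≡K (mod 10) forces F=9 ⇒ F=9.
Step 4. [col 2: N + E ≡ U (mod 10)] several values work for E in column 2 (N + E ≡ U (mod 10), carry-in 1); try E=8. So E=8.
Step 5. [col 2: N + E ≡ U (mod 10)] several values work for U in column 2 (N + E ≡ U (mod 10), carry-in 1); try U=2, so U=2.
Step 6. [col 2: N + E ≡ U (mod 10)] from column 2 (E=8, U=2, carry-in 1, digits 2,6,7,8,9 already taken and all letters distinct): N must equal 3 ⇒ N=3.
Step 7. [col 4: Q + E ≡ P (mod 10)] Q=5 is one option consistent with column 4 (Q + E ≡ P (mod 10), carry-in 1) — take it, so Q=5.
Step 8. [col 4: Q + E ≡ P (mod 10)] column 4 reads Q+E+carry(1)=P with Q=5, E=8; with digits 2,3,5,6,7,8,9 already taken and all letters distinct, the only value for P is 4, so P=4.
Step 9. [col 5: A + N ≡ P (mod 10)] in column 5 we have A+N≡P with carry-in 1; given N=3, P=4 and digits 2,3,4,5,6,7,8,9 already taken and all letters distinct, that pins A to 0, so A=0.

Answer: A=0, E=8, F=9, K=6, M=7, N=3, P=4, Q=5, U=2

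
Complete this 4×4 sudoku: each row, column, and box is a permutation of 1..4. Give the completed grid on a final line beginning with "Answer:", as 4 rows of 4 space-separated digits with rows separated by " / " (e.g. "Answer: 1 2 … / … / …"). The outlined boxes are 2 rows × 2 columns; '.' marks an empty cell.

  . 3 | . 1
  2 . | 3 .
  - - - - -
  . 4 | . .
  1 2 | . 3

Step 1. [r1c3∈{2,4}] row 1 places 2 nowhere but r1c3, so r1c3=2.
Step 2. [r4c3∈{4}] r4c3's peers cover all but 4 ⇒ r4c3=4.
Step 3. [r1c1∈{4}] only 4 remains possible at r1c1 ⇒ r1c1=4.
Step 4. [r3c3∈{1}] r3c3's peers cover all but 1. So r3c3=1.
Step 5. [r3c4∈{2}] r3c4 is down to just 2, so r3c4=2.
Step 6. [r2c4∈{4}] nothing but 4 survives at r2c4 ⇒ r2c4=4.
Step 7. [r3c1∈{3}] r3c1's peers cover all but 3 ⇒ r3c1=3.
Step 8. [r2c2∈{1}] r2c2's peers cover all but 1 ⇒ r2c2=1.

Answer: 4 3 2 1 / 2 1 3 4 / 3 4 1 2 / 1 2 4 3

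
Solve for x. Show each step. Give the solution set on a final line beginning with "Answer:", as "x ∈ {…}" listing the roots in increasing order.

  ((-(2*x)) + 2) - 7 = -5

Step 1. [((-(2*x)) + 2) - 7 = -5] peel the -7: add 7 from each side, so sub: (-(2*x)) + 2 = 2.
Step 2. [(-(2*x)) + 2 = 2] +2 is outermost — subtract 2 both sides. So sub: -(2*x) = 0.
Step 3. [-(2*x) = 0] LHS negated; negate both sides ⇒ neg: 2*x = 0.
Step 4. [2*x = 0] LHS = 2·(…); ÷2 both sides. So div: x = 0.

Answer: x ∈ {0}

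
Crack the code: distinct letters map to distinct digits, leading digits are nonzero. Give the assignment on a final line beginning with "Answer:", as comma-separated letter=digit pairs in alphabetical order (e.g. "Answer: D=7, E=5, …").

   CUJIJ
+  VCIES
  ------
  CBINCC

Step 1. [col 1: J + S ≡ C (mod 10)] S=7 is one option consistent with column 1 (J + S ≡ C (mod 10), carry-in 0) — take it ⇒ S=7.
Step 2. [col 1: J + S ≡ C (mod 10)] no forcing yet in column 1 (carry-in 0); C=1 is free and consistent — try it, so C=1.
Step 3. [col 1: J + S ≡ C (mod 10)] from column 1 (S=7, C=1, carry-in 0, digits 1,7 already taken and all letters distinct): J must equal 4 ⇒ J=4.
Step 4. [col 2: I + E ≡ C (mod 10)] no forcing yet in column 2 (carry-in 1); I=8 is free and consistent — try it. So I=8.
Step 5. [col 2: I + E ≡ C (mod 10)] column 2: given I=8, C=1, carry-in 1, and digits 1,4,7,8 already taken and all letters distinct, I+E≡C (mod 10) forces E=2 ⇒ E=2.
Step 6. [col 3: J + I ≡ N (mod 10)] column 3: given J=4, I=8, carry-in 1, and digits 1,2,4,7,8 already taken and all letters distinct, J+I≡N (mod 10) forces N=3, so N=3.
Step 7. [col 4: U + C ≡ I (mod 10)] in column 4 we have U+C≡I with carry-in 1; given C=1, I=8 and digits 1,2,3,4,7,8 already taken and all letters distinct, that pins U to 6 ⇒ U=6.
Step 8. [col 5: C + V ≡ B (mod 10)] in column 5 we have C+V≡B with carry-in 0; given C=1 and digits 1,2,3,4,6,7,8 already taken and all letters distinct, that pins B to 0, so B=0.
Step 9. [col 5: C + V ≡ B (mod 10)] column 5 reads C+V+carry(0)=B with C=1, B=0; with digits 0,1,2,3,4,6,7,8 already taken and all letters distinct, the only value for V is 9. So V=9.

Answer: B=0, C=1, E=2, I=8, J=4, N=3, S=7, U=6, V=9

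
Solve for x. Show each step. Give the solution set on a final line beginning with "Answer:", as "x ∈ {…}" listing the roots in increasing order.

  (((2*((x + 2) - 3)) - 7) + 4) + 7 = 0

Step 1. [(((2*((x + 2) - 3)) - 7) + 4) + 7 = 0] subtract 7: x sits inside (… + 7). So sub: ((2*((x + 2) - 3)) - 7) + 4 = -7.
Step 2. [((2*((x + 2) - 3)) - 7) + 4 = -7] subtract 4: x sits inside (… + 4) ⇒ sub: (2*((x + 2) - 3)) - 7 = -11.
Step 3. [(2*((x + 2) - 3)) - 7 = -11] the outer -7 inverts by adding 7, so sub: 2*((x + 2) - 3) = -4.
Step 4. [2*((x + 2) - 3) = -4] LHS = 2·(…); ÷2 both sides, so div: (x + 2) - 3 = -2.
Step 5. [(x + 2) - 3 = -2] peel the -3: add 3 from each side. So sub: x + 2 = 1.
Step 6. [x + 2 = 1] +2 is outermost — subtract 2 both sides. So sub: x = -1.

Answer: x ∈ {-1}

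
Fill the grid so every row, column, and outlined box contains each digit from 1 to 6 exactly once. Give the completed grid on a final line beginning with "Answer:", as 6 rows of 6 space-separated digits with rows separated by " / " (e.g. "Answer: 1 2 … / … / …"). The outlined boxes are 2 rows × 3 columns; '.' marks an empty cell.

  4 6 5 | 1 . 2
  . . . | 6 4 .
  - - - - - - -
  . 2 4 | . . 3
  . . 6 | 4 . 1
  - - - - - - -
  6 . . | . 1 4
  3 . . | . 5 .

Step 1. [r5c3∈{2}] r5c3's peers cover all but 2 ⇒ r5c3=2.
Step 2. [r6c3∈{1}] r6c3 has the single candidate 1, so r6c3=1.
Step 3. [r3c1∈{1,5}] across row 3, 1 lands solely at r3c1. So r3c1=1.
Step 4. [r4c2∈{3,5}] r4c2 is the only open cell in row 4 admitting 3, so r4c2=3.
Step 5. [r2c6∈{5}] r2c6's peers cover all but 5 ⇒ r2c6=5.
Step 6. [r5c4∈{3}] r5c4 has the single candidate 3, so r5c4=3.
Step 7. [r4c5∈{2}] r4c5 is down to just 2 ⇒ r4c5=2.
Step 8. [r2c2∈{1}] r2c2 has the single candidate 1 ⇒ r2c2=1.
Step 9. [r3c4∈{5}] r3c4 has the single candidate 5. So r3c4=5.
Step 10. [r4c1∈{5}] r4c1 has the single candidate 5. So r4c1=5.
Step 11. [r2c1∈{2}] r2c1 is down to just 2 ⇒ r2c1=2.
Step 12. [r6c4∈{2}] r6c4's peers cover all but 2 ⇒ r6c4=2.
Step 13. [r1c5∈{3}] r1c5 is down to just 3 ⇒ r1c5=3.
Step 14. [r2c3∈{3}] r2c3's peers cover all but 3 ⇒ r2c3=3.
Step 15. [r6c2∈{4}] r6c2 has the single candidate 4 ⇒ r6c2=4.
Step 16. [r6c6∈{6}] r6c6 has the single candidate 6. So r6c6=6.
Step 17. [r5c2∈{5}] r5c2's peers cover all but 5 ⇒ r5c2=5.
Step 18. [r3c5∈{6}] r3c5 is down to just 6 ⇒ r3c5=6.

Answer: 4 6 5 1 3 2 / 2 1 3 6 4 5 / 1 2 4 5 6 3 / 5 3 6 4 2 1 / 6 5 2 3 1 4 / 3 4 1 2 5 6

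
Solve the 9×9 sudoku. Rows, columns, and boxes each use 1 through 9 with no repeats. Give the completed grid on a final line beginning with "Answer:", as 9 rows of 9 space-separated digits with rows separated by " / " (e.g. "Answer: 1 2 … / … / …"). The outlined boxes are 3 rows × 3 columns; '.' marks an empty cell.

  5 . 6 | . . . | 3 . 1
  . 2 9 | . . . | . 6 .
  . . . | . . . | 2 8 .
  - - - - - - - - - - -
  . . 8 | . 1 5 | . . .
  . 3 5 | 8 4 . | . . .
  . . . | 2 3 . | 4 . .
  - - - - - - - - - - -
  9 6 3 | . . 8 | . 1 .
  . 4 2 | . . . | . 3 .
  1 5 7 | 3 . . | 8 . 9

Step 1. [r1c8∈{4,7,9}] box 3 places 9 nowhere but r1c8. So r1c8=9.
Step 2. [r3c3∈{1,4}] across col 3, 4 lands solely at r3c3. So r3c3=4.
Step 3. [r2c9∈{4,5,7}] 4 has one home in box 3: r2c9, so r2c9=4.
Step 4. [r7c4∈{4,5,7}] r7c4 is the only open cell in row 7 admitting 4 ⇒ r7c4=4.
Step 5. [r1c4∈{7}] nothing but 7 survives at r1c4. So r1c4=7.
Step 6. [r3c2∈{1,7}] 1 has one home in box 1: r3c2 ⇒ r3c2=1.
Step 7. [r4c1∈{2,4,6,7}] in row 4, 4 fits only at r4c1. So r4c1=4.
Step 8. [r5c1∈{2,6,7}] in col 1, 2 fits only at r5c1 ⇒ r5c1=2.
Step 9. [r5c8∈{7}] nothing but 7 survives at r5c8, so r5c8=7.
Step 10. [r5c9∈{6}] r5c9's peers cover all but 6 ⇒ r5c9=6.
Step 11. [r8c7∈{5,6,7}] in col 7, 6 fits only at r8c7 ⇒ r8c7=6.
Step 12. [r5c6∈{9}] r5c6 is down to just 9, so r5c6=9.
Step 13. [r6c6∈{6,7}] across box 5, 7 lands solely at r6c6 ⇒ r6c6=7.
Step 14. [r1c2∈{8}] only 8 remains possible at r1c2 ⇒ r1c2=8.
Step 15. [r1c5∈{2}] nothing but 2 survives at r1c5 ⇒ r1c5=2.
Step 16. [r7c9∈{2,5,7}] across row 7, 2 lands solely at r7c9, so r7c9=2.
Step 17. [r9c5∈{6}] r9c5's peers cover all but 6 ⇒ r9c5=6.
Step 18. [r8c6∈{1}] nothing but 1 survives at r8c6. So r8c6=1.
Step 19. [r3c6∈{3,6}] r3c6 is the only open cell in col 6 admitting 6. So r3c6=6.
Step 20. [r3c1∈{3,7}] row 3 places 3 nowhere but r3c1 ⇒ r3c1=3.
Step 21. [r3c9∈{5,7}] row 3 places 7 nowhere but r3c9, so r3c9=7.
Step 22. [r8c9∈{5}] r8c9's peers cover all but 5 ⇒ r8c9=5.
Step 23. [r7c5∈{5,7}] in row 7, 5 fits only at r7c5 ⇒ r7c5=5.
Step 24. [r3c5∈{9}] r3c5 has the single candidate 9 ⇒ r3c5=9.
Step 25. [r2c7∈{5}] r2c7 has the single candidate 5, so r2c7=5.
Step 26. [r4c7∈{9}] only 9 remains possible at r4c7, so r4c7=9.
Step 27. [r6c9∈{8}] nothing but 8 survives at r6c9, so r6c9=8.
Step 28. [r6c1∈{6}] r6c1's peers cover all but 6, so r6c1=6.
Step 29. [r9c8∈{4}] r9c8's peers cover all but 4 ⇒ r9c8=4.
Step 30. [r2c6∈{3}] r2c6's peers cover all but 3. So r2c6=3.
Step 31. [r9c6∈{2}] nothing but 2 survives at r9c6, so r9c6=2.
Step 32. [r6c3∈{1}] nothing but 1 survives at r6c3, so r6c3=1.
Step 33. [r2c1∈{7}] only 7 remains possible at r2c1 ⇒ r2c1=7.
Step 34. [r4c8∈{2}] r4c8 has the single candidate 2, so r4c8=2.
Step 35. [r8c5∈{7}] r8c5's peers cover all but 7, so r8c5=7.
Step 36. [r6c2∈{9}] r6c2 is down to just 9 ⇒ r6c2=9.
Step 37. [r4c4∈{6}] r4c4 has the single candidate 6, so r4c4=6.
Step 38. [r7c7∈{7}] only 7 remains possible at r7c7, so r7c7=7.
Step 39. [r1c6∈{4}] only 4 remains possible at r1c6 ⇒ r1c6=4.
Step 40. [r8c4∈{9}] r8c4 has the single candidate 9 ⇒ r8c4=9.
Step 41. [r4c2∈{7}] r4c2 is down to just 7, so r4c2=7.
Step 42. [r2c5∈{8}] only 8 remains possible at r2c5 ⇒ r2c5=8.
Step 43. [r4c9∈{3}] r4c9 has the single candidate 3, so r4c9=3.
Step 44. [r2c4∈{1}] nothing but 1 survives at r2c4, so r2c4=1.
Step 45. [r3c4∈{5}] nothing but 5 survives at r3c4. So r3c4=5.
Step 46. [r6c8∈{5}] only 5 remains possible at r6c8. So r6c8=5.
Step 47. [r8c1∈{8}] r8c1's peers cover all but 8. So r8c1=8.
Step 48. [r5c7∈{1}] r5c7 has the single candidate 1 ⇒ r5c7=1.

Answer: 5 8 6 7 2 4 3 9 1 / 7 2 9 1 8 3 5 6 4 / 3 1 4 5 9 6 2 8 7 / 4 7 8 6 1 5 9 2 3 / 2 3 5 8 4 9 1 7 6 / 6 9 1 2 3 7 4 5 8 / 9 6 3 4 5 8 7 1 2 / 8 4 2 9 7 1 6 3 5 / 1 5 7 3 6 2 8 4 9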